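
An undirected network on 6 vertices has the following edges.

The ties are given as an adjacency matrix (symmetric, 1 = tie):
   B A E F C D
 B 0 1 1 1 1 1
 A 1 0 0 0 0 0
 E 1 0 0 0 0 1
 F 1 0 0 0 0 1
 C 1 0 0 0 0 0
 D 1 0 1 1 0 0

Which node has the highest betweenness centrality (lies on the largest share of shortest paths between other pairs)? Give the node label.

B

Unnormalized betweenness of each node: A:0, B:15/2, C:0, D:1/2, E:0, F:0.
B has the largest value, 15/2, making it the main broker — the node through which the most shortest paths run.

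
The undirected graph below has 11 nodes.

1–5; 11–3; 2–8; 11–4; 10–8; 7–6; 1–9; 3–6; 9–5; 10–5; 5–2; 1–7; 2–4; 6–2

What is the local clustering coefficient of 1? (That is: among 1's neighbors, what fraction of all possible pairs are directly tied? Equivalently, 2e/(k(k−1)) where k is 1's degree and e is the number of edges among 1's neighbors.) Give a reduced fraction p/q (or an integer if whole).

1's neighbors: 5, 7, and 9 (k = 3).
Possible neighbor pairs: C(3,2) = 3. Edges among them: 5–9 → e = 1.
Clustering(1) = 1/3.

1/3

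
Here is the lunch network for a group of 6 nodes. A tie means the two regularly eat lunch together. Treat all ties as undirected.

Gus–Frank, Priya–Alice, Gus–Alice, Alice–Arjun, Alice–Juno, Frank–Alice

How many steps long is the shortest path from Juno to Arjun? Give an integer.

One shortest route is Juno – Alice – Arjun, which uses 2 edges, and Juno and Arjun are not directly tied, so nothing shorter exists. So d(Juno,Arjun) = 2.

2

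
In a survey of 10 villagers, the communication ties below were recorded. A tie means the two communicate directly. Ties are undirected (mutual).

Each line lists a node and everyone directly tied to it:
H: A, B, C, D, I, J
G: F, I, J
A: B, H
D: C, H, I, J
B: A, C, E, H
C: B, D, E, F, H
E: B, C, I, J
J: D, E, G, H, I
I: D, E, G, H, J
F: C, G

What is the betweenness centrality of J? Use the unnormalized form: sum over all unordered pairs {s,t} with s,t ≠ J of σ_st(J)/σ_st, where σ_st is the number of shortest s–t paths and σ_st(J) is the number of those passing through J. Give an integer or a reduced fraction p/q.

Pairs whose geodesics pass through J — B–G: 2/5; A–G: 1/2; G–H: 1/2; G–D: 1/2; G–E: 1/2; H–E: 1/4; D–E: 1/3.
All other pairs contribute 0.
Summing the contributions gives betweenness(J) = 179/60.

179/60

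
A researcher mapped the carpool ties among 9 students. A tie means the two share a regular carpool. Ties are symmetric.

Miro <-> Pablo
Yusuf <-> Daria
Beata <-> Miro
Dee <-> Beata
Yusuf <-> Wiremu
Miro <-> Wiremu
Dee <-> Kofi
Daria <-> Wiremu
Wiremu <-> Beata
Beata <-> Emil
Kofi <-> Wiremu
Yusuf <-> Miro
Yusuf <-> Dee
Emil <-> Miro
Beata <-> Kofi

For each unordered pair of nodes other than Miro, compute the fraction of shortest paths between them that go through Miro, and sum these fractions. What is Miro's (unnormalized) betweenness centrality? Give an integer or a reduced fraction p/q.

Pairs whose geodesics pass through Miro — Wiremu–Emil: 1/2; Wiremu–Pablo: 1; Emil–Yusuf: 1; Emil–Pablo: 1; Emil–Daria: 2/3; Beata–Yusuf: 1/3; Beata–Pablo: 1; Yusuf–Pablo: 1; Pablo–Daria: 2/2; Pablo–Kofi: 2/2; Pablo–Dee: 2/2.
All other pairs contribute 0.
Summing the contributions gives betweenness(Miro) = 19/2.

19/2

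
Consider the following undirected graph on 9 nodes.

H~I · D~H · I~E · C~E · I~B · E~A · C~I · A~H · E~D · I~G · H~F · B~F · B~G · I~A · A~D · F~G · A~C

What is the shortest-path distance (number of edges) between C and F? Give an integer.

3

One shortest route is C – I – H – F, which uses 3 edges, and at distance 2 from C we only reach {B, D, G, H}, which does not include F. So d(C,F) = 3.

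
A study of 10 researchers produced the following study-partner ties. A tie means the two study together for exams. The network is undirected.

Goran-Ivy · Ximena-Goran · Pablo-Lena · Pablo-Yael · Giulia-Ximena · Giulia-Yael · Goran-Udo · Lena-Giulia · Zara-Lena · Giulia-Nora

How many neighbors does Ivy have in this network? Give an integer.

Ivy is directly tied to Goran. That is 1 neighbor, so the degree of Ivy is 1.

1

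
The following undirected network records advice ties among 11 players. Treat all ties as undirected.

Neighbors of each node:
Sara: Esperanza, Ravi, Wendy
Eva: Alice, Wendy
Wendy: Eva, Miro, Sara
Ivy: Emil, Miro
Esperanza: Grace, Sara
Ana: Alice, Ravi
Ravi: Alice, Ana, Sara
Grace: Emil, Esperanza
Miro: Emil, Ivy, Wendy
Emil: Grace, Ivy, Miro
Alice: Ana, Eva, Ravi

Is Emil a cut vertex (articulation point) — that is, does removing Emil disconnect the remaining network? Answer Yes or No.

No

Even without Emil, every remaining node can still reach every other (the residual graph is connected), so Emil is not a cut vertex.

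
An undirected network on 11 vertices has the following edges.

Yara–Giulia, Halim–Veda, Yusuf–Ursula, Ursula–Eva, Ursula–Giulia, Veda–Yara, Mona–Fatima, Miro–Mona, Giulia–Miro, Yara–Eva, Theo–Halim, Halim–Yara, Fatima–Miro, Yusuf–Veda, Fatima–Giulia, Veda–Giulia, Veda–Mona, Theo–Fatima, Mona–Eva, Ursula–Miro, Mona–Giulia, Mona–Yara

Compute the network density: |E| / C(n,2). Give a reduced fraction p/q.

2/5

There are 22 edges and 11 nodes, so the maximum possible is C(11,2) = 55.
Density = 22/55 = 2/5.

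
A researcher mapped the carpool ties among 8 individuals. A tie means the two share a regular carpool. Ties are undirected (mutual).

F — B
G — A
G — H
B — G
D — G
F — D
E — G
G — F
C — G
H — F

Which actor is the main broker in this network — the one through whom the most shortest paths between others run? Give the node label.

Unnormalized betweenness of each node: A:0, B:0, C:0, D:0, E:0, F:3/2, G:33/2, H:0.
G has the largest value, 33/2, making it the main broker — the node through which the most shortest paths run.

G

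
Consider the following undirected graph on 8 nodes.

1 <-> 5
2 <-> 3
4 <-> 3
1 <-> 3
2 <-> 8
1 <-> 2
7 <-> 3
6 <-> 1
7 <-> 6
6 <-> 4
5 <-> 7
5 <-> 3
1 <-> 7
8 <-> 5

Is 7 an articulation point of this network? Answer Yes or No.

Even without 7, every remaining node can still reach every other (the residual graph is connected), so 7 is not a cut vertex.

No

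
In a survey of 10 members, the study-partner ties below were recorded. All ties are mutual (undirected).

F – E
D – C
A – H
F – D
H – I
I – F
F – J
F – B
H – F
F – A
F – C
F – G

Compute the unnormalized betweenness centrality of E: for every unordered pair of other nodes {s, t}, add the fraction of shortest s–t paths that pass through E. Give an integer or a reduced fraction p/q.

0

No shortest path between any pair of other nodes passes through E.
Summing the contributions gives betweenness(E) = 0.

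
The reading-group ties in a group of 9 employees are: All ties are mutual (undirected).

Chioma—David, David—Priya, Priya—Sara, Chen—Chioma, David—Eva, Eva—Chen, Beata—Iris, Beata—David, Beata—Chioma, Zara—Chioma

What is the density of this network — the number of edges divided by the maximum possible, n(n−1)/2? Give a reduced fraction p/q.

5/18

There are 10 edges and 9 nodes, so the maximum possible is C(9,2) = 36.
Density = 10/36 = 5/18.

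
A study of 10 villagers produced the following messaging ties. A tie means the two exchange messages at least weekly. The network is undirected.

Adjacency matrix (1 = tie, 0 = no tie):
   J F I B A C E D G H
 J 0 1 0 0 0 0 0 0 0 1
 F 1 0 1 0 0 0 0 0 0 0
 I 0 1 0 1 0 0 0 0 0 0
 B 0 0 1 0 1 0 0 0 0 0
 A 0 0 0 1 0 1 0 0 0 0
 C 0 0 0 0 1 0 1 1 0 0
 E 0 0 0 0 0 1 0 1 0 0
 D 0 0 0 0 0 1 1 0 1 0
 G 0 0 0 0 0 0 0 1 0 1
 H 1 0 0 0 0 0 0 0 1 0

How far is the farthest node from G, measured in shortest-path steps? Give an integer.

4

Distances from G: A:3, B:4, C:2, D:1, E:2, F:3, H:1, I:4, J:2.
The largest is 4 (to I and B), so the eccentricity of G is 4.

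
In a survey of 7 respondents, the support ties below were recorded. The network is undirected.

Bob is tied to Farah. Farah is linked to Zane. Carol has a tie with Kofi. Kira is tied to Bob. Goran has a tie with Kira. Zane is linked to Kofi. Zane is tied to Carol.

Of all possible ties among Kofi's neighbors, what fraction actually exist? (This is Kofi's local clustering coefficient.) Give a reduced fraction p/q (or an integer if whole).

Kofi's neighbors: Carol and Zane (k = 2).
Possible neighbor pairs: C(2,2) = 1. Edges among them: Carol–Zane → e = 1.
Clustering(Kofi) = 1/1.

1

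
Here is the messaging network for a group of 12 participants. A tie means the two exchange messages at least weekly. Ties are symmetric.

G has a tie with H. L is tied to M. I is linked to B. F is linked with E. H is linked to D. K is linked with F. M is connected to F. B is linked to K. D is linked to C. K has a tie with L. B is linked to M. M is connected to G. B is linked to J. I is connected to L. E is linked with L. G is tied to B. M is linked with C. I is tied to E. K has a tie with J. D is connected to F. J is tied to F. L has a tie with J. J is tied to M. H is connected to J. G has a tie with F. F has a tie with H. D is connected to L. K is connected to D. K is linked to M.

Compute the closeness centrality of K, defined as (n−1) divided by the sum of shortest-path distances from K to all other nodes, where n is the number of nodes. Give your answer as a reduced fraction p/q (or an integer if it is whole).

Distances from K: B:1, C:2, D:1, E:2, F:1, G:2, H:2, I:2, J:1, L:1, M:1. Sum = 16.
n = 12, so closeness = 11/16.

11/16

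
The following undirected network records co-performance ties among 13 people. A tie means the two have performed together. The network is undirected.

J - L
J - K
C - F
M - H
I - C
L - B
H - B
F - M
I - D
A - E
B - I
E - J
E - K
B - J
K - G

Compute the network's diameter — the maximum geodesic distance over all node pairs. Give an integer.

Eccentricity of each node (its greatest distance to any other): A:6, B:3, C:5, D:5, E:5, F:6, G:6, H:4, I:4, J:4, K:5, L:4, M:5.
The maximum eccentricity is 6, realized for instance by the pair F–G via F – C – I – B – J – K – G. So the diameter is 6.

6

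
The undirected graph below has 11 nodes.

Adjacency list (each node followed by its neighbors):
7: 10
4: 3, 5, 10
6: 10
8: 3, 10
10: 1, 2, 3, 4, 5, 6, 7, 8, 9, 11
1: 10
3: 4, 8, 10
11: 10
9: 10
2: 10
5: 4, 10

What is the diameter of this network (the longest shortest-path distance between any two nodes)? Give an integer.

2

Eccentricity of each node (its greatest distance to any other): 1:2, 2:2, 3:2, 4:2, 5:2, 6:2, 7:2, 8:2, 9:2, 10:1, 11:2.
The maximum eccentricity is 2, realized for instance by the pair 9–4 via 9 – 10 – 4. So the diameter is 2.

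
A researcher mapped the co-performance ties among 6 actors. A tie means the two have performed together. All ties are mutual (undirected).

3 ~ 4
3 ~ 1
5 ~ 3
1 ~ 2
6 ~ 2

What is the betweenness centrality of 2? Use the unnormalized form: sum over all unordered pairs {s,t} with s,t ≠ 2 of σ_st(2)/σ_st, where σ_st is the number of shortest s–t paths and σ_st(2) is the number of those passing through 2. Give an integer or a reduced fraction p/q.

4

Pairs whose geodesics pass through 2 — 1–6: 1; 6–3: 1; 6–4: 1; 6–5: 1.
All other pairs contribute 0.
Summing the contributions gives betweenness(2) = 4.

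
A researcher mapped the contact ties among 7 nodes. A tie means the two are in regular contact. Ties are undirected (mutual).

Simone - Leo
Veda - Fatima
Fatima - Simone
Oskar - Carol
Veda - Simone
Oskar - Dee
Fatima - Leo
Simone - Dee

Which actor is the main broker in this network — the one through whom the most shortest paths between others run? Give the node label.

Simone

Unnormalized betweenness of each node: Carol:0, Dee:8, Fatima:1/2, Leo:0, Oskar:5, Simone:19/2, Veda:0.
Simone has the largest value, 19/2, making it the main broker — the node through which the most shortest paths run.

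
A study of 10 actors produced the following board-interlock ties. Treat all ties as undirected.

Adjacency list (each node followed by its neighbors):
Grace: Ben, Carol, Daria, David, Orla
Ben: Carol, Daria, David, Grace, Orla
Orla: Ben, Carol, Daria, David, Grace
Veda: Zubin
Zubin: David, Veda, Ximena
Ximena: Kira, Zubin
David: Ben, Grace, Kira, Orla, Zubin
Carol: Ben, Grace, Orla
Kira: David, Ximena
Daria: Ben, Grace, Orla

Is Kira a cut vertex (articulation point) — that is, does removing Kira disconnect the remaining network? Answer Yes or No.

No

Even without Kira, every remaining node can still reach every other (the residual graph is connected), so Kira is not a cut vertex.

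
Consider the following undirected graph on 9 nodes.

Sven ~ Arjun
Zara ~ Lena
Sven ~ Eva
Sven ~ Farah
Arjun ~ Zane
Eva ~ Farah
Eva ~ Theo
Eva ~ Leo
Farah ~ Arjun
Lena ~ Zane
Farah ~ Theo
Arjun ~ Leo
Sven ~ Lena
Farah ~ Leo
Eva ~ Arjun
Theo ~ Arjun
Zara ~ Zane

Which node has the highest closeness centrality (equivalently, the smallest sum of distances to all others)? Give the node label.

Arjun

Farness (sum of distances to all others) for each node — Arjun:10, Eva:12, Farah:12, Lena:15, Leo:15, Sven:12, Theo:15, Zane:13, Zara:18.
The smallest farness is 10, for Arjun, so Arjun has the highest closeness.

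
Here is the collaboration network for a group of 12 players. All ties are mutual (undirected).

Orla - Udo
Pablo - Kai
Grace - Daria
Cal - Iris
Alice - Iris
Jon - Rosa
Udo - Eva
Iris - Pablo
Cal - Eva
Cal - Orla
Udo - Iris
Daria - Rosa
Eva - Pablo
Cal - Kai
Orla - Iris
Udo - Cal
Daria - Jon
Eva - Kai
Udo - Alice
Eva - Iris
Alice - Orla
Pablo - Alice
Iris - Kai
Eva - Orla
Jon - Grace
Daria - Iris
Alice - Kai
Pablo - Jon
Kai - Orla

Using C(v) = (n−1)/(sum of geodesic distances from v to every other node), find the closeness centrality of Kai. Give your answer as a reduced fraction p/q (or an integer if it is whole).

11/18

Distances from Kai: Alice:1, Cal:1, Daria:2, Eva:1, Grace:3, Iris:1, Jon:2, Orla:1, Pablo:1, Rosa:3, Udo:2. Sum = 18.
n = 12, so closeness = 11/18.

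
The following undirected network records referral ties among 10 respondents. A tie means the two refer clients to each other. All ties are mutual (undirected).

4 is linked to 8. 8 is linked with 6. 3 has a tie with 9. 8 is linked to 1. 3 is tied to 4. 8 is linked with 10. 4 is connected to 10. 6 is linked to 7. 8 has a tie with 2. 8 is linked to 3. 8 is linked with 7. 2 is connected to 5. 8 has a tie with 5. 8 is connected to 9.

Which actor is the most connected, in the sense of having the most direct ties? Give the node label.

Degrees — 1:1, 2:2, 3:3, 4:3, 5:2, 6:2, 7:2, 8:9, 9:2, 10:2.
The maximum is 9, attained only by 8.

8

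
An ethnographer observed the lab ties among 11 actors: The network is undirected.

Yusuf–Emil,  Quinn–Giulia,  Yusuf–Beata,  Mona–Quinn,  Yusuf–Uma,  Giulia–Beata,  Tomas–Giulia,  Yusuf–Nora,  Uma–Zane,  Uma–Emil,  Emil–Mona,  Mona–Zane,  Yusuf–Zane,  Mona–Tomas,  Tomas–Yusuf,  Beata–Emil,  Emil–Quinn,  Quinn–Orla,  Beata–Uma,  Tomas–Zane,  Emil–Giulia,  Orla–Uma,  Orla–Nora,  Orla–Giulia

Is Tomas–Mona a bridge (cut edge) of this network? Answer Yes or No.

No

Even without that edge, Tomas still reaches Mona via Tomas – Zane – Mona, so the network stays connected. Not a bridge.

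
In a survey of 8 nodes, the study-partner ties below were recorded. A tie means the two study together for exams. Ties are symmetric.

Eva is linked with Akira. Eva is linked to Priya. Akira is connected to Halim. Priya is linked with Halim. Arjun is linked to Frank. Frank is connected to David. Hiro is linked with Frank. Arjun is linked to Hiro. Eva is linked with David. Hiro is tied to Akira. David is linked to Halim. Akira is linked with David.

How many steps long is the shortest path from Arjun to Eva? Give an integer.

One shortest route is Arjun – Frank – David – Eva, which uses 3 edges, and at distance 2 from Arjun we only reach {Akira, David}, which does not include Eva. So d(Arjun,Eva) = 3.

3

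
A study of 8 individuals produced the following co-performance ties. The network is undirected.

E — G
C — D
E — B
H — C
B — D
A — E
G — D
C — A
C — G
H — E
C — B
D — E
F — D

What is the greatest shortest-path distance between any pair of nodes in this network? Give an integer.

3

Eccentricity of each node (its greatest distance to any other): A:3, B:2, C:2, D:2, E:2, F:3, G:2, H:3.
The maximum eccentricity is 3, realized for instance by the pair A–F via A – E – D – F. So the diameter is 3.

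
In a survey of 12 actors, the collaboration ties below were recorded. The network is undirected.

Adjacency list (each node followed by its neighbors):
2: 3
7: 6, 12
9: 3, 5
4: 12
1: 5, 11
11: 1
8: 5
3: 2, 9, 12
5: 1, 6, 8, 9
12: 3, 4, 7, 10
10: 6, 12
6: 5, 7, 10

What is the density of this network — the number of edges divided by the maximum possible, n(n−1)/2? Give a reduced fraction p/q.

There are 13 edges and 12 nodes, so the maximum possible is C(12,2) = 66.
Density = 13/66.

13/66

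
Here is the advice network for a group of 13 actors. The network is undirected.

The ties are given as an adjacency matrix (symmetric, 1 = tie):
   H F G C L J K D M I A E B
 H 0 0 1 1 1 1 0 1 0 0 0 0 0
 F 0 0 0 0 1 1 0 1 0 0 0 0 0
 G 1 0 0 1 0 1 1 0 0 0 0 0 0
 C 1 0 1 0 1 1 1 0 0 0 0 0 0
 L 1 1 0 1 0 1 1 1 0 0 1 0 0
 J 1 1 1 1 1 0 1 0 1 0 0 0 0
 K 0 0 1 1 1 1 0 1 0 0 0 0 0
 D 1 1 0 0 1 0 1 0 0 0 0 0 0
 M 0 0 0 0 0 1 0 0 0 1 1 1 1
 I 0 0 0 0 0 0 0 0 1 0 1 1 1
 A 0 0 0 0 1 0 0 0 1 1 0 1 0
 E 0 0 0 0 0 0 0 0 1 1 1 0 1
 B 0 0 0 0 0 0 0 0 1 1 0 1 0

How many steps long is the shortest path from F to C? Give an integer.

2

One shortest route is F – L – C, which uses 2 edges, and F and C are not directly tied, so nothing shorter exists. So d(F,C) = 2.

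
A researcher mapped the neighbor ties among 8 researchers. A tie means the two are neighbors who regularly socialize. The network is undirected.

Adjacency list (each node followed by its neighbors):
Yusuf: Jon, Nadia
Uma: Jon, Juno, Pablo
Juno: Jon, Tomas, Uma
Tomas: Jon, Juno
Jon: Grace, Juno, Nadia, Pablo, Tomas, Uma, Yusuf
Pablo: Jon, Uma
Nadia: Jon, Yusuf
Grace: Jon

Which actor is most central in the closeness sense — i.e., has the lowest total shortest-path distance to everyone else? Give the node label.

Jon

Farness (sum of distances to all others) for each node — Grace:13, Jon:7, Juno:11, Nadia:12, Pablo:12, Tomas:12, Uma:11, Yusuf:12.
The smallest farness is 7, for Jon, so Jon has the highest closeness.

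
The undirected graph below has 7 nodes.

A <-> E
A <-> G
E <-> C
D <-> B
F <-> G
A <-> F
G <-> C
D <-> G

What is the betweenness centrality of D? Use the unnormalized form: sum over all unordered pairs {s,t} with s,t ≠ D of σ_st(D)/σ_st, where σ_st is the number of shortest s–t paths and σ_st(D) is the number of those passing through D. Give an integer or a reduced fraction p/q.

5

Pairs whose geodesics pass through D — E–B: 2/2; C–B: 1; A–B: 1; F–B: 1; G–B: 1.
All other pairs contribute 0.
Summing the contributions gives betweenness(D) = 5.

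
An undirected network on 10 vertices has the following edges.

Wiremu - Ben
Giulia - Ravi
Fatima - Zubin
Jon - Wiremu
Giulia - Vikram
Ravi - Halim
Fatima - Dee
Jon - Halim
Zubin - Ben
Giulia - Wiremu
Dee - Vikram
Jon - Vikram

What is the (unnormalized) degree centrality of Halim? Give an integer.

Halim is directly tied to Jon and Ravi. That is 2 neighbors, so the degree of Halim is 2.

2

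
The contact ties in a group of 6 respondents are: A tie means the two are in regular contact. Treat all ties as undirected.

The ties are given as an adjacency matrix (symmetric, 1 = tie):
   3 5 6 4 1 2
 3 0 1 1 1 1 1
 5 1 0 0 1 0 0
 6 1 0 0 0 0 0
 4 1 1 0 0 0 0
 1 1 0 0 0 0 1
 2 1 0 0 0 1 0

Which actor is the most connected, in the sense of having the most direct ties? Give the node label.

3

Degrees — 1:2, 2:2, 3:5, 4:2, 5:2, 6:1.
The maximum is 5, attained only by 3.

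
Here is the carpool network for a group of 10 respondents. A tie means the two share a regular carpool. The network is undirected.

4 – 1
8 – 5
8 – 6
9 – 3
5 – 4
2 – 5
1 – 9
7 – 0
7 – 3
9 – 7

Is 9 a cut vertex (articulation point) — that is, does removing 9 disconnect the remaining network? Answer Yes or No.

Removing 9 leaves {1, 2, 4, 5, 6, and 8} with no path to {0, 3, and 7}, so the network splits into 2 components. 9 is a cut vertex.

Yes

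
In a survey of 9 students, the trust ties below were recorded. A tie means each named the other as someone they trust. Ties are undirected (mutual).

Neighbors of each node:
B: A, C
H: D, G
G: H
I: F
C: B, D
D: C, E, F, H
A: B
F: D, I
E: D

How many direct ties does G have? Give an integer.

G is directly tied to H. That is 1 neighbor, so the degree of G is 1.

1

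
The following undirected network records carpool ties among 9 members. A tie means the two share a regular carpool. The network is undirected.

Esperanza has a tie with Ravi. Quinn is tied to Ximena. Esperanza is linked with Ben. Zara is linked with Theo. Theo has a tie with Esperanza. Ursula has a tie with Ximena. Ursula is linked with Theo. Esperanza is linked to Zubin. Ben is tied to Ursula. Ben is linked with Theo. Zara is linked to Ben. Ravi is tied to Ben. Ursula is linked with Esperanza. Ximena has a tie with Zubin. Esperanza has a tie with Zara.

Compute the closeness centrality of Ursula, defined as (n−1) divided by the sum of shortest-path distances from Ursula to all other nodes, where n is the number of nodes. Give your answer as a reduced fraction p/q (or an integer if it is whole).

Distances from Ursula: Ben:1, Esperanza:1, Quinn:2, Ravi:2, Theo:1, Ximena:1, Zara:2, Zubin:2. Sum = 12.
n = 9, so closeness = 8/12 = 2/3.

2/3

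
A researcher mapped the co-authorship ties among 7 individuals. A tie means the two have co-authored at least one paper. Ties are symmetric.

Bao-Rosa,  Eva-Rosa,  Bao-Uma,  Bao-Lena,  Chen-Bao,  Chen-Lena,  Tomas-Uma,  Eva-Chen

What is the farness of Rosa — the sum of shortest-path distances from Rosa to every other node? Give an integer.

11

Distances from Rosa: Bao:1, Chen:2, Eva:1, Lena:2, Tomas:3, Uma:2.
Sum = 1 + 2 + 1 + 2 + 3 + 2 = 11.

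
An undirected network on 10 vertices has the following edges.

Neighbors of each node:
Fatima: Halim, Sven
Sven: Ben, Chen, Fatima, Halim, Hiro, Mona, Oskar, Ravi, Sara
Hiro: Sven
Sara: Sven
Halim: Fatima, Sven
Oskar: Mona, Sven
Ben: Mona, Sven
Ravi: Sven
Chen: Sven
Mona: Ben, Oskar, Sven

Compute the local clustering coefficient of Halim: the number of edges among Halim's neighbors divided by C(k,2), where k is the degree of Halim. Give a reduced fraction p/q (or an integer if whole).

Halim's neighbors: Fatima and Sven (k = 2).
Possible neighbor pairs: C(2,2) = 1. Edges among them: Fatima–Sven → e = 1.
Clustering(Halim) = 1/1.

1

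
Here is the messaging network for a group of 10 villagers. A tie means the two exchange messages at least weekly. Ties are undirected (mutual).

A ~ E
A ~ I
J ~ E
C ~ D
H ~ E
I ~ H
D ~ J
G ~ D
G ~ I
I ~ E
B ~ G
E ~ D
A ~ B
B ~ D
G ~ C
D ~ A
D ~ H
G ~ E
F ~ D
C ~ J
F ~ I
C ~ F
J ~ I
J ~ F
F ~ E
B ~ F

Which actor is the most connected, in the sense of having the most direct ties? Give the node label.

Degrees — A:4, B:4, C:4, D:8, E:7, F:6, G:5, H:3, I:6, J:5.
The maximum is 8, attained only by D.

D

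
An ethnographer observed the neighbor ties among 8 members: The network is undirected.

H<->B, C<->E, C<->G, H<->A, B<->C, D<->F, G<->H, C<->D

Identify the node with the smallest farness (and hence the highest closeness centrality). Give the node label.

C

Farness (sum of distances to all others) for each node — A:21, B:13, C:11, D:15, E:17, F:21, G:13, H:15.
The smallest farness is 11, for C, so C has the highest closeness.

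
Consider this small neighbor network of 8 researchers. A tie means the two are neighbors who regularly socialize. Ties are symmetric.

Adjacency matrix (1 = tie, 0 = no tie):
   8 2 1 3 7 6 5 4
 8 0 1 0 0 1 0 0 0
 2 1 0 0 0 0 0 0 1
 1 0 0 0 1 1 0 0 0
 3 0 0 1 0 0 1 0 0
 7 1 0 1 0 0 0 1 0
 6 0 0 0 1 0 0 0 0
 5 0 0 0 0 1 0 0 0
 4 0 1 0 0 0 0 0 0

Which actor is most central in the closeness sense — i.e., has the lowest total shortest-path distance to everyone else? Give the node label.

7

Farness (sum of distances to all others) for each node — 1:15, 2:19, 3:19, 4:25, 5:19, 6:25, 7:13, 8:15.
The smallest farness is 13, for 7, so 7 has the highest closeness.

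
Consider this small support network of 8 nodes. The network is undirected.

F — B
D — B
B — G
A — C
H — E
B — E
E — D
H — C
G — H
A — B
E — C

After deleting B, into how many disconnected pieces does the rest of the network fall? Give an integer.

2

Without B, the remaining ties split the others into: {A, C, D, E, G, H}; {F}.
That's 2 separate components.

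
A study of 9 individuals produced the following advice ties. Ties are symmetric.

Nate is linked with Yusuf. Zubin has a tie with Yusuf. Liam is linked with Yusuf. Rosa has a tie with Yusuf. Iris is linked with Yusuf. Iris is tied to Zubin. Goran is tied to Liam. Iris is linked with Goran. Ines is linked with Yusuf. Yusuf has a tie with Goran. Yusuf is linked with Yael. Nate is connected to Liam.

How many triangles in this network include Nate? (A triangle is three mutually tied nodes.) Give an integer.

1

Nate's neighbors: Liam and Yusuf.
Neighbor pairs that are themselves tied: Nate–Liam–Yusuf. Each forms one triangle with Nate, for 1 in total.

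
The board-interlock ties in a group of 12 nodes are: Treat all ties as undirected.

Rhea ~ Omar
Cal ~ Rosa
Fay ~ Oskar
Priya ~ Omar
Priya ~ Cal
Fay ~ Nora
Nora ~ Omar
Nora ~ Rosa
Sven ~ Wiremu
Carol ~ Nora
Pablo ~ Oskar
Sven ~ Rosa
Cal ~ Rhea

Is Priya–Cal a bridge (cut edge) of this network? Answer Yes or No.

No

Even without that edge, Priya still reaches Cal via Priya – Omar – Rhea – Cal, so the network stays connected. Not a bridge.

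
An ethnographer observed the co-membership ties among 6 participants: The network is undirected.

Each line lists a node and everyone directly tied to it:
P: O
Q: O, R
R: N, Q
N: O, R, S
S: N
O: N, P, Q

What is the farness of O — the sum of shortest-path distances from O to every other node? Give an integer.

Distances from O: N:1, P:1, Q:1, R:2, S:2.
Sum = 1 + 1 + 1 + 2 + 2 = 7.

7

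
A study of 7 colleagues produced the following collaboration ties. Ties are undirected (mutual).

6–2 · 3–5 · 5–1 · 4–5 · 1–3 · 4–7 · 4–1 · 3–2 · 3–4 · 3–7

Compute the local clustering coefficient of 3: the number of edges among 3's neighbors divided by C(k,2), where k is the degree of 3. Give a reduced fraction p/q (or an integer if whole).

3's neighbors: 1, 2, 4, 5, and 7 (k = 5).
Possible neighbor pairs: C(5,2) = 10. Edges among them: 1–4, 1–5, 4–5, 4–7 → e = 4.
Clustering(3) = 4/10 = 2/5.

2/5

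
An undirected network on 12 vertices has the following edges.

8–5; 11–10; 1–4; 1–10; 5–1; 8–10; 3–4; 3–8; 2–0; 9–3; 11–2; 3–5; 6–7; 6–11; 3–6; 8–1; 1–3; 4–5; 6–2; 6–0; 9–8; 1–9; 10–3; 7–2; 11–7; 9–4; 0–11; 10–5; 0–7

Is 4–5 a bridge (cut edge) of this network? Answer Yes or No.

No

Even without that edge, 4 still reaches 5 via 4 – 3 – 5, so the network stays connected. Not a bridge.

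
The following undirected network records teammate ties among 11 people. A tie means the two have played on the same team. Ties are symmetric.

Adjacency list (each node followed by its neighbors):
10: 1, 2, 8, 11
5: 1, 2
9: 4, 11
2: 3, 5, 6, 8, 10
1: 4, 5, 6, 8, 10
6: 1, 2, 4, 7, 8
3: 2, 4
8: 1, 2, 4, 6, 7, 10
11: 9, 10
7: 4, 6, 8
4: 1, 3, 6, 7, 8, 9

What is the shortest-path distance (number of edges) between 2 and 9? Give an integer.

3

One shortest route is 2 – 6 – 4 – 9, which uses 3 edges, and at distance 2 from 2 we only reach {1, 4, 7, 11}, which does not include 9. So d(2,9) = 3.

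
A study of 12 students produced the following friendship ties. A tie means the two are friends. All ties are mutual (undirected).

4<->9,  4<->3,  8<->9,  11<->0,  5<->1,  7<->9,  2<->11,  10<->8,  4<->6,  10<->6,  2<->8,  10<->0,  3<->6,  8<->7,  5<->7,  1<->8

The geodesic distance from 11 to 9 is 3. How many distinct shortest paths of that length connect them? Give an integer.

1

The shortest distance is 3, and the only length-3 path is 11–2–8–9. So there is exactly 1 shortest path.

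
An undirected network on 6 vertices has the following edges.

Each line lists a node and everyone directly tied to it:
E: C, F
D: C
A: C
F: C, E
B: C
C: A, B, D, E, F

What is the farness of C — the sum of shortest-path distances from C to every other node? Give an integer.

Distances from C: A:1, B:1, D:1, E:1, F:1.
Sum = 1 + 1 + 1 + 1 + 1 = 5.

5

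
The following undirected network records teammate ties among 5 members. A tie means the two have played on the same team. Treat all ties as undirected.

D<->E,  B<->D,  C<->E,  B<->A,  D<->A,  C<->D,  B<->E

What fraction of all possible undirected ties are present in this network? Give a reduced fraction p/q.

There are 7 edges and 5 nodes, so the maximum possible is C(5,2) = 10.
Density = 7/10.

7/10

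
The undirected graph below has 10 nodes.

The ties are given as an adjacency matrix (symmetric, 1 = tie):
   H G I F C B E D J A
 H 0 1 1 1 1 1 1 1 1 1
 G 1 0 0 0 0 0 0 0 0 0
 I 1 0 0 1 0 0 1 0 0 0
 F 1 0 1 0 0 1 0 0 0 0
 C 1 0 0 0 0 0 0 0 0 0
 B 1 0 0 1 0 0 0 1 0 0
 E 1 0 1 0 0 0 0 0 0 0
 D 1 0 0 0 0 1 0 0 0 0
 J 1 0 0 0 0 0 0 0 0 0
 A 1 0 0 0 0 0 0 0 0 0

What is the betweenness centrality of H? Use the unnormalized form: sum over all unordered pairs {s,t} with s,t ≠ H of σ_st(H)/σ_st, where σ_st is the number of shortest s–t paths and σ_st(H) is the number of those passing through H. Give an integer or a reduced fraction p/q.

61/2

Pairs whose geodesics pass through H — G–I: 1; G–F: 1; G–C: 1; G–B: 1; G–E: 1; G–D: 1; G–J: 1; G–A: 1; I–C: 1; I–B: 1/2; I–D: 1; I–J: 1; I–A: 1; F–C: 1 … (+18 more pairs).
All other pairs contribute 0.
Summing the contributions gives betweenness(H) = 61/2.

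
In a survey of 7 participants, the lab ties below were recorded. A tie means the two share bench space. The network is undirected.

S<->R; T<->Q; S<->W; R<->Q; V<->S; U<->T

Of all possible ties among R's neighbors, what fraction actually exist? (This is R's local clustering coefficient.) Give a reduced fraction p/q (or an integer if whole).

R's neighbors: Q and S (k = 2).
Possible neighbor pairs: C(2,2) = 1. Edges among them: none → e = 0.
Clustering(R) = 0/1.

0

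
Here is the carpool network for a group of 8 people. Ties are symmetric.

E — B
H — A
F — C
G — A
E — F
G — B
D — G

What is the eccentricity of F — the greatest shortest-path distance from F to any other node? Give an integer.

Distances from F: A:4, B:2, C:1, D:4, E:1, G:3, H:5.
The largest is 5 (to H), so the eccentricity of F is 5.

5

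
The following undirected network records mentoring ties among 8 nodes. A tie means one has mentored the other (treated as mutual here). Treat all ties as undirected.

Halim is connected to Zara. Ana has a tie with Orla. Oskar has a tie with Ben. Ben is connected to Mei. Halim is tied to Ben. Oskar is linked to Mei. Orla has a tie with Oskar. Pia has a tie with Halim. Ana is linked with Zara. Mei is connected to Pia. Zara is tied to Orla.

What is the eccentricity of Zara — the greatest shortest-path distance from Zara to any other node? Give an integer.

3

Distances from Zara: Ana:1, Ben:2, Halim:1, Mei:3, Orla:1, Oskar:2, Pia:2.
The largest is 3 (to Mei), so the eccentricity of Zara is 3.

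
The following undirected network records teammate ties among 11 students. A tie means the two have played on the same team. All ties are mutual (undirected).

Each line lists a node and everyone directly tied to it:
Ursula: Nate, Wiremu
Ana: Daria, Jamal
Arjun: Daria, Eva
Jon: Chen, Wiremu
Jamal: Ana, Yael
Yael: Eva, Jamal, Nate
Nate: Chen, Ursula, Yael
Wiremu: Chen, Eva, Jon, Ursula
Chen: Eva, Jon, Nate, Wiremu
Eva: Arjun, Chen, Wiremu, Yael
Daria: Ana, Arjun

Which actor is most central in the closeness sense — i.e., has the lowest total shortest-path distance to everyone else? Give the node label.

Eva

Farness (sum of distances to all others) for each node — Ana:29, Arjun:22, Chen:20, Daria:27, Eva:17, Jamal:24, Jon:27, Nate:21, Ursula:24, Wiremu:20, Yael:19.
The smallest farness is 17, for Eva, so Eva has the highest closeness.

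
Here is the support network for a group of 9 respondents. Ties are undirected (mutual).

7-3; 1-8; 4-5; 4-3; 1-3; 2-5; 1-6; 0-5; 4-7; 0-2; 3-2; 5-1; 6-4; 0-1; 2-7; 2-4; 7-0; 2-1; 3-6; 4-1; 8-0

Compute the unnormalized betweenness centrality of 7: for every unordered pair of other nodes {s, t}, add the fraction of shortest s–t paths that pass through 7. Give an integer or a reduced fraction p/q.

Pairs whose geodesics pass through 7 — 4–0: 1/4; 0–3: 1/3.
All other pairs contribute 0.
Summing the contributions gives betweenness(7) = 7/12.

7/12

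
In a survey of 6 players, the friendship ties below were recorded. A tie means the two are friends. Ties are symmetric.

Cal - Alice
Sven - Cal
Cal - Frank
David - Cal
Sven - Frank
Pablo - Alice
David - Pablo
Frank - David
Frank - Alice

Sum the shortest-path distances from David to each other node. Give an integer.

Distances from David: Alice:2, Cal:1, Frank:1, Pablo:1, Sven:2.
Sum = 2 + 1 + 1 + 1 + 2 = 7.

7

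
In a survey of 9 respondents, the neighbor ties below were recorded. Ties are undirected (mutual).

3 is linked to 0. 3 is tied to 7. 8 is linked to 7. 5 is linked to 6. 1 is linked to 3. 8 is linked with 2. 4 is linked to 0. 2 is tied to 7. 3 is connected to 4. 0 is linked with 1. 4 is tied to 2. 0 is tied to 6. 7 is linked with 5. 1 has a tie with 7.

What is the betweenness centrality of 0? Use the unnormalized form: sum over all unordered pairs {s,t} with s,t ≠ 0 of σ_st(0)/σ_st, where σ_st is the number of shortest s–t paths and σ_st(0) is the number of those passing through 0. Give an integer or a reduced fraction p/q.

13/3

Pairs whose geodesics pass through 0 — 6–4: 1; 6–2: 1/2; 6–1: 1; 6–3: 1; 4–5: 1/3; 4–1: 1/2.
All other pairs contribute 0.
Summing the contributions gives betweenness(0) = 13/3.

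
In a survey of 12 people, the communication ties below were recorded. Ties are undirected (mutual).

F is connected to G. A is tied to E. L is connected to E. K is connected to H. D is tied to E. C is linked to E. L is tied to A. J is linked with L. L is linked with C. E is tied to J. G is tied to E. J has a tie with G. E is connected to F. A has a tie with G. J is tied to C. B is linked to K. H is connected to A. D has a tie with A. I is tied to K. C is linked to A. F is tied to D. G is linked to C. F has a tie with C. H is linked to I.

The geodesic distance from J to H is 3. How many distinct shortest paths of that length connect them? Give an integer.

4

The shortest distance is 3. The length-3 paths are: J–E–A–H; J–C–A–H; J–L–A–H; J–G–A–H.
That gives 4 distinct shortest paths.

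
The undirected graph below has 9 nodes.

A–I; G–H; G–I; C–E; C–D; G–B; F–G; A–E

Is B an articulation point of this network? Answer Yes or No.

No

Even without B, every remaining node can still reach every other (the residual graph is connected), so B is not a cut vertex.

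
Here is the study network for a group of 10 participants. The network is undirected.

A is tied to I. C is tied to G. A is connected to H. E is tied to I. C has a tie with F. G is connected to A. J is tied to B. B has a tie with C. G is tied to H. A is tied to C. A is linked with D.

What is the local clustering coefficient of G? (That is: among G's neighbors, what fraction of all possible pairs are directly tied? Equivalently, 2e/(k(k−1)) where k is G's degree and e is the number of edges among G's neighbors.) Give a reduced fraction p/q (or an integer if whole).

2/3

G's neighbors: A, C, and H (k = 3).
Possible neighbor pairs: C(3,2) = 3. Edges among them: A–C, A–H → e = 2.
Clustering(G) = 2/3.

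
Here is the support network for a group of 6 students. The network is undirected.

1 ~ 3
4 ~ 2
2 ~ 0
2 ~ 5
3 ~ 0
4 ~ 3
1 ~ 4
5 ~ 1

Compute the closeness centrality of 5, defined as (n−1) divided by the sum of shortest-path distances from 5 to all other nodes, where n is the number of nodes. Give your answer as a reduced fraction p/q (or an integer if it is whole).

Distances from 5: 0:2, 1:1, 2:1, 3:2, 4:2. Sum = 8.
n = 6, so closeness = 5/8.

5/8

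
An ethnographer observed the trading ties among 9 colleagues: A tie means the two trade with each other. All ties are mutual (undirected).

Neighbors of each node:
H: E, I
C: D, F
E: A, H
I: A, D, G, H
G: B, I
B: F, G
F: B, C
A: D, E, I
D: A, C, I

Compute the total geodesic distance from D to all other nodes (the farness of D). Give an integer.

14

Distances from D: A:1, B:3, C:1, E:2, F:2, G:2, H:2, I:1.
Sum = 1 + 3 + 1 + 2 + 2 + 2 + 2 + 1 = 14.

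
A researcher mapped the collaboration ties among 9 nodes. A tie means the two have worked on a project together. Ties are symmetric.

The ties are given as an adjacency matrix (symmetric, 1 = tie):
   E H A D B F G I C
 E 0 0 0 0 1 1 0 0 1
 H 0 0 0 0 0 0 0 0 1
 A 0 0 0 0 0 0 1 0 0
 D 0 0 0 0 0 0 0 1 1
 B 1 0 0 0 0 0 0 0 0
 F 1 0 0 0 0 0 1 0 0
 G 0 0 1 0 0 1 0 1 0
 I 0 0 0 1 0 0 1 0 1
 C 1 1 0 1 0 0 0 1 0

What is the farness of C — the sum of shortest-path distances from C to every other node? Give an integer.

13

Distances from C: A:3, B:2, D:1, E:1, F:2, G:2, H:1, I:1.
Sum = 3 + 2 + 1 + 1 + 2 + 2 + 1 + 1 = 13.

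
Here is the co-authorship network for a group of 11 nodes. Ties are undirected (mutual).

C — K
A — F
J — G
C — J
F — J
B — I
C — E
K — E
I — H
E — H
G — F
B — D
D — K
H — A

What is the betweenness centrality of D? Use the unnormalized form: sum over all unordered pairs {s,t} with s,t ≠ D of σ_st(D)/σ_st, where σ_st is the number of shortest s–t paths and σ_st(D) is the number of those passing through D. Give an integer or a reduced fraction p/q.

9/2

Pairs whose geodesics pass through D — I–K: 1/2; B–K: 1; B–E: 1/2; B–C: 1; B–J: 1; B–G: 1/2.
All other pairs contribute 0.
Summing the contributions gives betweenness(D) = 9/2.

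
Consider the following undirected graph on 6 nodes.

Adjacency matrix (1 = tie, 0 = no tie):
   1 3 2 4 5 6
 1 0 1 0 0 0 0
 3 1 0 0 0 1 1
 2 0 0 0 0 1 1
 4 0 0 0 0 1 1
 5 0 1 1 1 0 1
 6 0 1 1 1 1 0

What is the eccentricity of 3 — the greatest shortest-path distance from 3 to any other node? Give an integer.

2

Distances from 3: 1:1, 2:2, 4:2, 5:1, 6:1.
The largest is 2 (to 2 and 4), so the eccentricity of 3 is 2.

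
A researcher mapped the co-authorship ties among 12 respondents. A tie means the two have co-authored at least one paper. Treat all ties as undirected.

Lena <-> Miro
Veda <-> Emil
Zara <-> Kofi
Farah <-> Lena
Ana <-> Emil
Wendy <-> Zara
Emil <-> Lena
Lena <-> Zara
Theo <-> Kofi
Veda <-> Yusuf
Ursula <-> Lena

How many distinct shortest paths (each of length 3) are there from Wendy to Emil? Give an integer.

1

The shortest distance is 3, and the only length-3 path is Wendy–Zara–Lena–Emil. So there is exactly 1 shortest path.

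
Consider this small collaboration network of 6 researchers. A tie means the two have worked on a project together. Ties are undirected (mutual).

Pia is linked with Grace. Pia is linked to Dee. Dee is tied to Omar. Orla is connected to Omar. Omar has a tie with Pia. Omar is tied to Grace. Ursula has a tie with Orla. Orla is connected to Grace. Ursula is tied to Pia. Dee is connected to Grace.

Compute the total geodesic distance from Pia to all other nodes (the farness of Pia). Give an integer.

6

Distances from Pia: Dee:1, Grace:1, Omar:1, Orla:2, Ursula:1.
Sum = 1 + 1 + 1 + 2 + 1 = 6.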